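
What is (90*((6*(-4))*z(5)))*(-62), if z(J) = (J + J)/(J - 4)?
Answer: 1339200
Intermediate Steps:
z(J) = 2*J/(-4 + J) (z(J) = (2*J)/(-4 + J) = 2*J/(-4 + J))
(90*((6*(-4))*z(5)))*(-62) = (90*((6*(-4))*(2*5/(-4 + 5))))*(-62) = (90*(-48*5/1))*(-62) = (90*(-48*5))*(-62) = (90*(-24*10))*(-62) = (90*(-240))*(-62) = -21600*(-62) = 1339200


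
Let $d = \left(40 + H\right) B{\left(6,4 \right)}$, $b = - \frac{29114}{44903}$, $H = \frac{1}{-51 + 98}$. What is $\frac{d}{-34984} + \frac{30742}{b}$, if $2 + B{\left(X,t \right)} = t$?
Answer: $- \frac{567433311365329}{11967659068} \approx -47414.0$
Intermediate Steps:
$H = \frac{1}{47} \approx 0.021277$
$b = - \frac{29114}{44903}$ ($b = \left(-29114\right) \frac{1}{44903} = - \frac{29114}{44903} \approx -0.64838$)
$B{\left(X,t \right)} = -2 + t$
$d = \frac{3762}{47}$ ($d = \left(40 + \frac{1}{47}\right) \left(-2 + 4\right) = \frac{1881}{47} \cdot 2 = \frac{3762}{47} \approx 80.043$)
$\frac{d}{-34984} + \frac{30742}{b} = \frac{3762}{47 \left(-34984\right)} + \frac{30742}{- \frac{29114}{44903}} = \frac{3762}{47} \left(- \frac{1}{34984}\right) + 30742 \left(- \frac{44903}{29114}\right) = - \frac{1881}{822124} - \frac{690204013}{14557} = - \frac{567433311365329}{11967659068}$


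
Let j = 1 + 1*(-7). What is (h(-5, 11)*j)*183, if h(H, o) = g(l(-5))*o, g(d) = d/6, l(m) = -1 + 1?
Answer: 0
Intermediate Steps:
l(m) = 0
g(d) = d/6 (g(d) = d*(⅙) = d/6)
h(H, o) = 0 (h(H, o) = ((⅙)*0)*o = 0*o = 0)
j = -6 (j = 1 - 7 = -6)
(h(-5, 11)*j)*183 = (0*(-6))*183 = 0*183 = 0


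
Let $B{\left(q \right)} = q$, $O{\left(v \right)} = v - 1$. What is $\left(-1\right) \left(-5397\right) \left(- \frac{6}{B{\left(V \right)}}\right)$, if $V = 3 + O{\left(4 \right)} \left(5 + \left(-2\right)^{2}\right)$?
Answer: $- \frac{5397}{5} \approx -1079.4$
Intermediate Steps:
$O{\left(v \right)} = -1 + v$
$V = 30$ ($V = 3 + \left(-1 + 4\right) \left(5 + \left(-2\right)^{2}\right) = 3 + 3 \left(5 + 4\right) = 3 + 3 \cdot 9 = 3 + 27 = 30$)
$\left(-1\right) \left(-5397\right) \left(- \frac{6}{B{\left(V \right)}}\right) = \left(-1\right) \left(-5397\right) \left(- \frac{6}{30}\right) = 5397 \left(\left(-6\right) \frac{1}{30}\right) = 5397 \left(- \frac{1}{5}\right) = - \frac{5397}{5}$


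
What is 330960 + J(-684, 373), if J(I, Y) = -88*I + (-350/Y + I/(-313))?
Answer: 45666750430/116749 ≈ 3.9115e+5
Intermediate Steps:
J(I, Y) = -350/Y - 27545*I/313 (J(I, Y) = -88*I + (-350/Y + I*(-1/313)) = -88*I + (-350/Y - I/313) = -350/Y - 27545*I/313)
330960 + J(-684, 373) = 330960 + (-350/373 - 27545/313*(-684)) = 330960 + (-350*1/373 + 18840780/313) = 330960 + (-350/373 + 18840780/313) = 330960 + 7027501390/116749 = 45666750430/116749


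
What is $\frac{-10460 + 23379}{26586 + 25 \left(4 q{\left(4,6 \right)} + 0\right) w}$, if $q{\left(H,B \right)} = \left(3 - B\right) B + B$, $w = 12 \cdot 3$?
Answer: $- \frac{12919}{16614} \approx -0.7776$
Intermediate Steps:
$w = 36$
$q{\left(H,B \right)} = B + B \left(3 - B\right)$ ($q{\left(H,B \right)} = B \left(3 - B\right) + B = B + B \left(3 - B\right)$)
$\frac{-10460 + 23379}{26586 + 25 \left(4 q{\left(4,6 \right)} + 0\right) w} = \frac{-10460 + 23379}{26586 + 25 \left(4 \cdot 6 \left(4 - 6\right) + 0\right) 36} = \frac{12919}{26586 + 25 \left(4 \cdot 6 \left(4 - 6\right) + 0\right) 36} = \frac{12919}{26586 + 25 \left(4 \cdot 6 \left(-2\right) + 0\right) 36} = \frac{12919}{26586 + 25 \left(4 \left(-12\right) + 0\right) 36} = \frac{12919}{26586 + 25 \left(-48 + 0\right) 36} = \frac{12919}{26586 + 25 \left(-48\right) 36} = \frac{12919}{26586 - 43200} = \frac{12919}{-16614} = 12919 \left(- \frac{1}{16614}\right) = - \frac{12919}{16614}$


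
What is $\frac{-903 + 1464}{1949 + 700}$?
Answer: $\frac{187}{883} \approx 0.21178$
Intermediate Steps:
$\frac{-903 + 1464}{1949 + 700} = \frac{561}{2649} = 561 \cdot \frac{1}{2649} = \frac{187}{883}$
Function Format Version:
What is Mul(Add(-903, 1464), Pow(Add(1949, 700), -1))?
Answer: Rational(187, 883) ≈ 0.21178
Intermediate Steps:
Mul(Add(-903, 1464), Pow(Add(1949, 700), -1)) = Mul(561, Pow(2649, -1)) = Mul(561, Rational(1, 2649)) = Rational(187, 883)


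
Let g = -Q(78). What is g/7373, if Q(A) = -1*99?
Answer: 99/7373 ≈ 0.013427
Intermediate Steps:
Q(A) = -99
g = 99 (g = -1*(-99) = 99)
g/7373 = 99/7373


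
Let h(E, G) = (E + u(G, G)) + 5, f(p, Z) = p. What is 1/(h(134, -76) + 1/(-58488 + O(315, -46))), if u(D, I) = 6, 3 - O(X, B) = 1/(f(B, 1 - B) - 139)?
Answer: 10819724/1568859795 ≈ 0.0068966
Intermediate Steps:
O(X, B) = 3 - 1/(-139 + B) (O(X, B) = 3 - 1/(B - 139) = 3 - 1/(-139 + B))
h(E, G) = 11 + E (h(E, G) = (E + 6) + 5 = (6 + E) + 5 = 11 + E)
1/(h(134, -76) + 1/(-58488 + O(315, -46))) = 1/((11 + 134) + 1/(-58488 + (-418 + 3*(-46))/(-139 - 46))) = 1/(145 + 1/(-58488 + (-418 - 138)/(-185))) = 1/(145 + 1/(-58488 - 1/185*(-556))) = 1/(145 + 1/(-58488 + 556/185)) = 1/(145 + 1/(-10819724/185)) = 1/(145 - 185/10819724) = 1/(1568859795/10819724) = 10819724/1568859795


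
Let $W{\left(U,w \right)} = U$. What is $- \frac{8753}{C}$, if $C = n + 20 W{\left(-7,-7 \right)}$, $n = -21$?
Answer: $\frac{8753}{161} \approx 54.366$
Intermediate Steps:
$C = -161$ ($C = -21 + 20 \left(-7\right) = -21 - 140 = -161$)
$- \frac{8753}{C} = - \frac{8753}{-161} = \left(-8753\right) \left(- \frac{1}{161}\right) = \frac{8753}{161}$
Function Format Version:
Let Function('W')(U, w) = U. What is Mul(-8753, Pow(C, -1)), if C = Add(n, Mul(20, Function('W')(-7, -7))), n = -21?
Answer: Rational(8753, 161) ≈ 54.366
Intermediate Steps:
C = -161 (C = Add(-21, Mul(20, -7)) = Add(-21, -140) = -161)
Mul(-8753, Pow(C, -1)) = Mul(-8753, Pow(-161, -1)) = Mul(-8753, Rational(-1, 161)) = Rational(8753, 161)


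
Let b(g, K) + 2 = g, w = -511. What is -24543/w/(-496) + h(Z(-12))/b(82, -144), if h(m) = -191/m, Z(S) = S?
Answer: 1553051/15207360 ≈ 0.10212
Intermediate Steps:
b(g, K) = -2 + g
-24543/w/(-496) + h(Z(-12))/b(82, -144) = -24543/(-511)/(-496) + (-191/(-12))/(-2 + 82) = -24543*(-1/511)*(-1/496) - 191*(-1/12)/80 = (24543/511)*(-1/496) + (191/12)*(1/80) = -24543/253456 + 191/960 = 1553051/15207360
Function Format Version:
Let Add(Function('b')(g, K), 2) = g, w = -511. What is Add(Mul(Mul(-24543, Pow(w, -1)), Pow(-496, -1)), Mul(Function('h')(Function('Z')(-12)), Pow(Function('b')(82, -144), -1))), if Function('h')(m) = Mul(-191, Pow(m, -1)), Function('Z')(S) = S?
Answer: Rational(1553051, 15207360) ≈ 0.10212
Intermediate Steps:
Function('b')(g, K) = Add(-2, g)
Add(Mul(Mul(-24543, Pow(w, -1)), Pow(-496, -1)), Mul(Function('h')(Function('Z')(-12)), Pow(Function('b')(82, -144), -1))) = Add(Mul(Mul(-24543, Pow(-511, -1)), Pow(-496, -1)), Mul(Mul(-191, Pow(-12, -1)), Pow(Add(-2, 82), -1))) = Add(Mul(Mul(-24543, Rational(-1, 511)), Rational(-1, 496)), Mul(Mul(-191, Rational(-1, 12)), Pow(80, -1))) = Add(Mul(Rational(24543, 511), Rational(-1, 496)), Mul(Rational(191, 12), Rational(1, 80))) = Add(Rational(-24543, 253456), Rational(191, 960)) = Rational(1553051, 15207360)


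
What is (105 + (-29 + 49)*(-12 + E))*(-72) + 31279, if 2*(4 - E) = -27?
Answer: 15799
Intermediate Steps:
E = 35/2 (E = 4 - ½*(-27) = 4 + 27/2 = 35/2 ≈ 17.500)
(105 + (-29 + 49)*(-12 + E))*(-72) + 31279 = (105 + (-29 + 49)*(-12 + 35/2))*(-72) + 31279 = (105 + 20*(11/2))*(-72) + 31279 = (105 + 110)*(-72) + 31279 = 215*(-72) + 31279 = -15480 + 31279 = 15799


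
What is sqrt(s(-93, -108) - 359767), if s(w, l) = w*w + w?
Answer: I*sqrt(351211) ≈ 592.63*I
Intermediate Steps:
s(w, l) = w + w**2 (s(w, l) = w**2 + w = w + w**2)
sqrt(s(-93, -108) - 359767) = sqrt(-93*(1 - 93) - 359767) = sqrt(-93*(-92) - 359767) = sqrt(8556 - 359767) = sqrt(-351211) = I*sqrt(351211)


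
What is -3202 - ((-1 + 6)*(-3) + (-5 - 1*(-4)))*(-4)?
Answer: -3266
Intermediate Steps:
-3202 - ((-1 + 6)*(-3) + (-5 - 1*(-4)))*(-4) = -3202 - (5*(-3) + (-5 + 4))*(-4) = -3202 - (-15 - 1)*(-4) = -3202 - (-16)*(-4) = -3202 - 1*64 = -3202 - 64 = -3266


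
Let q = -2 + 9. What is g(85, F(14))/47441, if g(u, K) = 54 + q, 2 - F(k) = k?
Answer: 61/47441 ≈ 0.0012858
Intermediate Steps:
q = 7
F(k) = 2 - k
g(u, K) = 61 (g(u, K) = 54 + 7 = 61)
g(85, F(14))/47441 = 61/47441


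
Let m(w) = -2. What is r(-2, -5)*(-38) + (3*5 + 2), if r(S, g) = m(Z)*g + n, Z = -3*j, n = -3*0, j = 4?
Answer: -363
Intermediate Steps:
n = 0
Z = -12 (Z = -3*4 = -12)
r(S, g) = -2*g (r(S, g) = -2*g + 0 = -2*g)
r(-2, -5)*(-38) + (3*5 + 2) = -2*(-5)*(-38) + (3*5 + 2) = 10*(-38) + (15 + 2) = -380 + 17 = -363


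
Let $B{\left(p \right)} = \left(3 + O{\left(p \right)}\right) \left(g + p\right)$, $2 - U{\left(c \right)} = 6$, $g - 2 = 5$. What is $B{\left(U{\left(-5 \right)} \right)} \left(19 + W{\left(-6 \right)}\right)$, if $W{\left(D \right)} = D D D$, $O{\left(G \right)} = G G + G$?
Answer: $-8865$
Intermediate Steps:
$O{\left(G \right)} = G + G^{2}$ ($O{\left(G \right)} = G^{2} + G = G + G^{2}$)
$g = 7$ ($g = 2 + 5 = 7$)
$U{\left(c \right)} = -4$ ($U{\left(c \right)} = 2 - 6 = -4$)
$W{\left(D \right)} = D^{3}$ ($W{\left(D \right)} = D^{2} D = D^{3}$)
$B{\left(p \right)} = \left(3 + p \left(1 + p\right)\right) \left(7 + p\right)$
$B{\left(U{\left(-5 \right)} \right)} \left(19 + W{\left(-6 \right)}\right) = \left(21 + \left(-4\right)^{3} + 8 \left(-4\right)^{2} + 10 \left(-4\right)\right) \left(19 + \left(-6\right)^{3}\right) = \left(21 - 64 + 8 \cdot 16 - 40\right) \left(19 - 216\right) = \left(21 - 64 + 128 - 40\right) \left(-197\right) = 45 \left(-197\right) = -8865$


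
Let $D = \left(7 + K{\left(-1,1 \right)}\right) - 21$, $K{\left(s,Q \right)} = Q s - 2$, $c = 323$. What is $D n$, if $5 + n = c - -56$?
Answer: $-6358$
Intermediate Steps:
$K{\left(s,Q \right)} = -2 + Q s$ ($K{\left(s,Q \right)} = Q s - 2 = -2 + Q s$)
$D = -17$ ($D = \left(7 + \left(-2 + 1 \left(-1\right)\right)\right) - 21 = \left(7 - 3\right) - 21 = 4 - 21 = -17$)
$n = 374$ ($n = -5 + \left(323 - -56\right) = -5 + \left(323 + 56\right) = -5 + 379 = 374$)
$D n = \left(-17\right) 374 = -6358$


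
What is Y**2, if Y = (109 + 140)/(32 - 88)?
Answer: 62001/3136 ≈ 19.771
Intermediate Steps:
Y = -249/56 (Y = 249/(-56) = 249*(-1/56) = -249/56 ≈ -4.4464)
Y**2 = (-249/56)**2 = 62001/3136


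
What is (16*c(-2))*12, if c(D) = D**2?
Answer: 768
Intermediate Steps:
(16*c(-2))*12 = (16*(-2)**2)*12 = (16*4)*12 = 64*12 = 768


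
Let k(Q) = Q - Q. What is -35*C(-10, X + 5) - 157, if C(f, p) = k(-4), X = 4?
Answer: -157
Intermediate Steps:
k(Q) = 0
C(f, p) = 0
-35*C(-10, X + 5) - 157 = -35*0 - 157 = 0 - 157 = -157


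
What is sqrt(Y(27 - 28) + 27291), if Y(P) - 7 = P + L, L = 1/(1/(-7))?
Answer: sqrt(27290) ≈ 165.20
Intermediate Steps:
L = -7 (L = 1/(-1/7) = -7)
Y(P) = P (Y(P) = 7 + (P - 7) = 7 + (-7 + P) = P)
sqrt(Y(27 - 28) + 27291) = sqrt((27 - 28) + 27291) = sqrt(-1 + 27291) = sqrt(27290)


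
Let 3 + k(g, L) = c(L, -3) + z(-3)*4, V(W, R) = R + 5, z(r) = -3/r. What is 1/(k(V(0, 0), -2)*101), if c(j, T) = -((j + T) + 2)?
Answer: 1/404 ≈ 0.0024752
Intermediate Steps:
c(j, T) = -2 - T - j (c(j, T) = -((T + j) + 2) = -(2 + T + j) = -2 - T - j)
V(W, R) = 5 + R
k(g, L) = 2 - L (k(g, L) = -3 + ((-2 - 1*(-3) - L) - 3/(-3)*4) = -3 + ((-2 + 3 - L) - 3*(-1/3)*4) = -3 + ((1 - L) + 1*4) = -3 + ((1 - L) + 4) = -3 + (5 - L) = 2 - L)
1/(k(V(0, 0), -2)*101) = 1/((2 - 1*(-2))*101) = 1/((2 + 2)*101) = 1/(4*101) = 1/404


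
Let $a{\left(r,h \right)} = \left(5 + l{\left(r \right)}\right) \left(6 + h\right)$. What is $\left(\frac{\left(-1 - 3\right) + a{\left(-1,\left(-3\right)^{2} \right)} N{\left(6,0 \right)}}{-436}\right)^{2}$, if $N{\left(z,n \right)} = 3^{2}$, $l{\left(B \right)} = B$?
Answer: $\frac{17956}{11881} \approx 1.5113$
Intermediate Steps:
$N{\left(z,n \right)} = 9$
$a{\left(r,h \right)} = \left(5 + r\right) \left(6 + h\right)$
$\left(\frac{\left(-1 - 3\right) + a{\left(-1,\left(-3\right)^{2} \right)} N{\left(6,0 \right)}}{-436}\right)^{2} = \left(\frac{\left(-1 - 3\right) + \left(30 + 5 \left(-3\right)^{2} + 6 \left(-1\right) + \left(-3\right)^{2} \left(-1\right)\right) 9}{-436}\right)^{2} = \left(\left(-4 + \left(30 + 5 \cdot 9 - 6 + 9 \left(-1\right)\right) 9\right) \left(- \frac{1}{436}\right)\right)^{2} = \left(\left(-4 + \left(30 + 45 - 6 - 9\right) 9\right) \left(- \frac{1}{436}\right)\right)^{2} = \left(\left(-4 + 60 \cdot 9\right) \left(- \frac{1}{436}\right)\right)^{2} = \left(\left(-4 + 540\right) \left(- \frac{1}{436}\right)\right)^{2} = \left(536 \left(- \frac{1}{436}\right)\right)^{2} = \left(- \frac{134}{109}\right)^{2} = \frac{17956}{11881}$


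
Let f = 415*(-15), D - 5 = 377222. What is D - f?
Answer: 383452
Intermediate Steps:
D = 377227 (D = 5 + 377222 = 377227)
f = -6225
D - f = 377227 - 1*(-6225) = 377227 + 6225 = 383452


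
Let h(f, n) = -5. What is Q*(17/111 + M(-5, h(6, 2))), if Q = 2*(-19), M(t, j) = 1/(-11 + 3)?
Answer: -475/444 ≈ -1.0698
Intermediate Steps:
M(t, j) = -1/8 (M(t, j) = 1/(-8) = -1/8)
Q = -38
Q*(17/111 + M(-5, h(6, 2))) = -38*(17/111 - 1/8) = -38*25/888 = -475/444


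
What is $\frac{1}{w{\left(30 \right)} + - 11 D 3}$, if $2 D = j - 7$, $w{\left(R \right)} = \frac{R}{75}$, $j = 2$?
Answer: $\frac{10}{829} \approx 0.012063$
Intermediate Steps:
$w{\left(R \right)} = \frac{R}{75}$ ($w{\left(R \right)} = R \frac{1}{75} = \frac{R}{75}$)
$D = - \frac{5}{2}$ ($D = \frac{2 - 7}{2} = \frac{1}{2} \left(-5\right) = - \frac{5}{2} \approx -2.5$)
$\frac{1}{w{\left(30 \right)} + - 11 D 3} = \frac{1}{\frac{1}{75} \cdot 30 + \left(-11\right) \left(- \frac{5}{2}\right) 3} = \frac{1}{\frac{2}{5} + \frac{55}{2} \cdot 3} = \frac{1}{\frac{2}{5} + \frac{165}{2}} = \frac{1}{\frac{829}{10}} = \frac{10}{829}$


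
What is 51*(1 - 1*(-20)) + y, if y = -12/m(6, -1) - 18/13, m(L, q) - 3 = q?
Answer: 13827/13 ≈ 1063.6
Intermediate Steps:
m(L, q) = 3 + q
y = -96/13 (y = -12/(3 - 1) - 18/13 = -12/2 - 18*1/13 = -12*1/2 - 18/13 = -6 - 18/13 = -96/13 ≈ -7.3846)
51*(1 - 1*(-20)) + y = 51*(1 - 1*(-20)) - 96/13 = 51*(1 + 20) - 96/13 = 51*21 - 96/13 = 1071 - 96/13 = 13827/13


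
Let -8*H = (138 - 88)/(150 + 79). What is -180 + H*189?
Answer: -169605/916 ≈ -185.16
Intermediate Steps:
H = -25/916 (H = -(138 - 88)/(8*(150 + 79)) = -25/(4*229) = -⅛*50/229 = -25/916 ≈ -0.027293)
-180 + H*189 = -180 - 25/916*189 = -180 - 4725/916 = -169605/916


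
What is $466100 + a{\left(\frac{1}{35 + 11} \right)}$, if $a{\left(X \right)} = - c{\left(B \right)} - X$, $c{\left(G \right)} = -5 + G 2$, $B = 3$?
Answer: $\frac{21440553}{46} \approx 4.661 \cdot 10^{5}$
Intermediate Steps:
$c{\left(G \right)} = -5 + 2 G$
$a{\left(X \right)} = -1 - X$ ($a{\left(X \right)} = - (-5 + 2 \cdot 3) - X = - (-5 + 6) - X = \left(-1\right) 1 - X = -1 - X$)
$466100 + a{\left(\frac{1}{35 + 11} \right)} = 466100 - \left(1 + \frac{1}{35 + 11}\right) = 466100 - \frac{47}{46} = \frac{21440553}{46}$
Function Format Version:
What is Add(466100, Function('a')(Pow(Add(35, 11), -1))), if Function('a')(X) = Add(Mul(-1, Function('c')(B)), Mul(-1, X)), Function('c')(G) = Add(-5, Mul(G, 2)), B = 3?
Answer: Rational(21440553, 46) ≈ 4.6610e+5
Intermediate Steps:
Function('c')(G) = Add(-5, Mul(2, G))
Function('a')(X) = Add(-1, Mul(-1, X)) (Function('a')(X) = Add(Mul(-1, Add(-5, Mul(2, 3))), Mul(-1, X)) = Add(Mul(-1, Add(-5, 6)), Mul(-1, X)) = Add(Mul(-1, 1), Mul(-1, X)) = Add(-1, Mul(-1, X)))
Add(466100, Function('a')(Pow(Add(35, 11), -1))) = Add(466100, Add(-1, Mul(-1, Pow(Add(35, 11), -1)))) = Add(466100, Add(-1, Mul(-1, Pow(46, -1)))) = Add(466100, Add(-1, Mul(-1, Rational(1, 46)))) = Add(466100, Add(-1, Rational(-1, 46))) = Add(466100, Rational(-47, 46)) = Rational(21440553, 46)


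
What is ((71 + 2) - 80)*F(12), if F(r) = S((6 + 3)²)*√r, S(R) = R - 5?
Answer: -1064*√3 ≈ -1842.9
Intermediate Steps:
S(R) = -5 + R
F(r) = 76*√r (F(r) = (-5 + (6 + 3)²)*√r = (-5 + 9²)*√r = (-5 + 81)*√r = 76*√r)
((71 + 2) - 80)*F(12) = ((71 + 2) - 80)*(76*√12) = (73 - 80)*(76*(2*√3)) = -1064*√3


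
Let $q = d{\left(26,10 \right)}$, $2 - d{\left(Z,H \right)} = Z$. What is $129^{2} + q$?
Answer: $16617$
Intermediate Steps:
$d{\left(Z,H \right)} = 2 - Z$
$q = -24$ ($q = 2 - 26 = -24$)
$129^{2} + q = 129^{2} - 24 = 16641 - 24 = 16617$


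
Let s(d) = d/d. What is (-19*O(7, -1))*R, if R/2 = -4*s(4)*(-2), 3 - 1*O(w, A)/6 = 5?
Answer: 3648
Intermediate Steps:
s(d) = 1
O(w, A) = -12 (O(w, A) = 18 - 6*5 = 18 - 30 = -12)
R = 16 (R = 2*(-4*1*(-2)) = 2*(-4*(-2)) = 2*8 = 16)
(-19*O(7, -1))*R = -19*(-12)*16 = 228*16 = 3648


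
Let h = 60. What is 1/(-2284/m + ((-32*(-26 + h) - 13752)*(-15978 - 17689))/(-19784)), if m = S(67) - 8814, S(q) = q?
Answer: -21631331/546264488563 ≈ -3.9599e-5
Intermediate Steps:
m = -8747 (m = 67 - 8814 = -8747)
1/(-2284/m + ((-32*(-26 + h) - 13752)*(-15978 - 17689))/(-19784)) = 1/(-2284/(-8747) + ((-32*(-26 + 60) - 13752)*(-15978 - 17689))/(-19784)) = 1/(-2284*(-1/8747) + ((-32*34 - 13752)*(-33667))*(-1/19784)) = 1/(2284/8747 + ((-1088 - 13752)*(-33667))*(-1/19784)) = 1/(2284/8747 - 14840*(-33667)*(-1/19784)) = 1/(2284/8747 + 499618280*(-1/19784)) = 1/(2284/8747 - 62452285/2473) = 1/(-546264488563/21631331) = -21631331/546264488563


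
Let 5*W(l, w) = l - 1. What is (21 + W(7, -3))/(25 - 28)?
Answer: -37/5 ≈ -7.4000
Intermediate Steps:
W(l, w) = -⅕ + l/5 (W(l, w) = (l - 1)/5 = (-1 + l)/5 = -⅕ + l/5)
(21 + W(7, -3))/(25 - 28) = (21 + (-⅕ + (⅕)*7))/(25 - 28) = (21 + (-⅕ + 7/5))/(-3) = (21 + 6/5)*(-⅓) = (111/5)*(-⅓) = -37/5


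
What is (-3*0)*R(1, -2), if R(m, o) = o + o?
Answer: 0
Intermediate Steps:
R(m, o) = 2*o
(-3*0)*R(1, -2) = (-3*0)*(2*(-2)) = 0*(-4) = 0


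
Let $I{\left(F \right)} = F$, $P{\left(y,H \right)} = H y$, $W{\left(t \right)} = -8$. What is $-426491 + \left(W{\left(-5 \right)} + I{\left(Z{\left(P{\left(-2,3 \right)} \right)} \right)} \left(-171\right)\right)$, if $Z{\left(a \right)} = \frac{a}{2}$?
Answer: $-425986$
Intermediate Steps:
$Z{\left(a \right)} = \frac{a}{2}$ ($Z{\left(a \right)} = a \frac{1}{2} = \frac{a}{2}$)
$-426491 + \left(W{\left(-5 \right)} + I{\left(Z{\left(P{\left(-2,3 \right)} \right)} \right)} \left(-171\right)\right) = -426491 - \left(8 - \frac{3 \left(-2\right)}{2} \left(-171\right)\right) = -426491 - \left(8 - \frac{1}{2} \left(-6\right) \left(-171\right)\right) = -426491 - -505 = -426491 + \left(-8 + 513\right) = -426491 + 505 = -425986$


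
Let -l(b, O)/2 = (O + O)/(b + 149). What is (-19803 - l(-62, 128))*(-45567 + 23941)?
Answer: 37247519474/87 ≈ 4.2813e+8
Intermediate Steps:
l(b, O) = -4*O/(149 + b) (l(b, O) = -2*(O + O)/(b + 149) = -2*2*O/(149 + b) = -4*O/(149 + b))
(-19803 - l(-62, 128))*(-45567 + 23941) = (-19803 - (-4)*128/(149 - 62))*(-45567 + 23941) = (-19803 - (-4)*128/87)*(-21626) = (-19803 - 1*(-512/87))*(-21626) = (-19803 + 512/87)*(-21626) = -1722349/87*(-21626) = 37247519474/87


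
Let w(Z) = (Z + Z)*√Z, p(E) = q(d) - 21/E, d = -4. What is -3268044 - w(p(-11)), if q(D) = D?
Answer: -3268044 + 46*I*√253/121 ≈ -3.268e+6 + 6.0469*I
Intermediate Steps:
p(E) = -4 - 21/E
w(Z) = 2*Z^(3/2) (w(Z) = (2*Z)*√Z = 2*Z^(3/2))
-3268044 - w(p(-11)) = -3268044 - 2*(-4 - 21/(-11))^(3/2) = -3268044 - 2*(-4 - 21*(-1/11))^(3/2) = -3268044 - 2*(-4 + 21/11)^(3/2) = -3268044 - 2*(-23/11)^(3/2) = -3268044 - 2*(-23*I*√253/121) = -3268044 - (-46)*I*√253/121 = -3268044 + 46*I*√253/121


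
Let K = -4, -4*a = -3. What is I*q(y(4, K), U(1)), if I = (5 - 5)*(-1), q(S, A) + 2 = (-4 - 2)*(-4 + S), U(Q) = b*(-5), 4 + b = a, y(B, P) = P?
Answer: 0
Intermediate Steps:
a = ¾ (a = -¼*(-3) = ¾ ≈ 0.75000)
b = -13/4 (b = -4 + ¾ = -13/4 ≈ -3.2500)
U(Q) = 65/4 (U(Q) = -13/4*(-5) = 65/4)
q(S, A) = 22 - 6*S (q(S, A) = -2 + (-4 - 2)*(-4 + S) = -2 - 6*(-4 + S) = -2 + (24 - 6*S) = 22 - 6*S)
I = 0 (I = 0*(-1) = 0)
I*q(y(4, K), U(1)) = 0*(22 - 6*(-4)) = 0*(22 + 24) = 0*46 = 0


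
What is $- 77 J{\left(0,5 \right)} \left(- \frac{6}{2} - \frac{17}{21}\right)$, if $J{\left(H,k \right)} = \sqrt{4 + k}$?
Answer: $880$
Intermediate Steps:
$- 77 J{\left(0,5 \right)} \left(- \frac{6}{2} - \frac{17}{21}\right) = - 77 \sqrt{4 + 5} \left(- \frac{6}{2} - \frac{17}{21}\right) = - 77 \sqrt{9} \left(\left(-6\right) \frac{1}{2} - \frac{17}{21}\right) = \left(-77\right) 3 \left(-3 - \frac{17}{21}\right) = \left(-231\right) \left(- \frac{80}{21}\right) = 880$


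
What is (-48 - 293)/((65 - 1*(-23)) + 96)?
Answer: -341/184 ≈ -1.8533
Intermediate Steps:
(-48 - 293)/((65 - 1*(-23)) + 96) = -341/((65 + 23) + 96) = -341/(88 + 96) = -341/184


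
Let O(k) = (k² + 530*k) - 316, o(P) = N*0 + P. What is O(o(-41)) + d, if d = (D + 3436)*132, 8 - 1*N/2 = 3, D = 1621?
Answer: 647159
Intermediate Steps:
N = 10 (N = 16 - 2*3 = 16 - 6 = 10)
o(P) = P (o(P) = 10*0 + P = 0 + P = P)
O(k) = -316 + k² + 530*k
d = 667524 (d = (1621 + 3436)*132 = 5057*132 = 667524)
O(o(-41)) + d = (-316 + (-41)² + 530*(-41)) + 667524 = (-316 + 1681 - 21730) + 667524 = -20365 + 667524 = 647159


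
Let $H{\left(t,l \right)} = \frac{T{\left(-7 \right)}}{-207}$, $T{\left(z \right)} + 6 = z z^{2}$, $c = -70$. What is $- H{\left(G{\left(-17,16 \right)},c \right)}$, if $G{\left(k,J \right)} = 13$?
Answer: $- \frac{349}{207} \approx -1.686$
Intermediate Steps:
$T{\left(z \right)} = -6 + z^{3}$ ($T{\left(z \right)} = -6 + z z^{2} = -6 + z^{3}$)
$H{\left(t,l \right)} = \frac{349}{207}$ ($H{\left(t,l \right)} = \frac{-6 + \left(-7\right)^{3}}{-207} = \left(-6 - 343\right) \left(- \frac{1}{207}\right) = \left(-349\right) \left(- \frac{1}{207}\right) = \frac{349}{207}$)
$- H{\left(G{\left(-17,16 \right)},c \right)} = \left(-1\right) \frac{349}{207} = - \frac{349}{207}$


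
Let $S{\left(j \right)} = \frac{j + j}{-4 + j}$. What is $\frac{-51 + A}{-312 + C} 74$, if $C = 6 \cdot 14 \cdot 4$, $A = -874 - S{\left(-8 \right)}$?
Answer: $- \frac{102823}{36} \approx -2856.2$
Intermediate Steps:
$S{\left(j \right)} = \frac{2 j}{-4 + j}$
$A = - \frac{2626}{3}$ ($A = -874 - 2 \left(-8\right) \frac{1}{-4 - 8} = -874 - 2 \left(-8\right) \frac{1}{-12} = -874 - 2 \left(-8\right) \left(- \frac{1}{12}\right) = -874 - \frac{4}{3} = - \frac{2626}{3} \approx -875.33$)
$C = 336$ ($C = 84 \cdot 4 = 336$)
$\frac{-51 + A}{-312 + C} 74 = \frac{-51 - \frac{2626}{3}}{-312 + 336} \cdot 74 = - \frac{2779}{3 \cdot 24} \cdot 74 = \left(- \frac{2779}{3}\right) \frac{1}{24} \cdot 74 = \left(- \frac{2779}{72}\right) 74 = - \frac{102823}{36}$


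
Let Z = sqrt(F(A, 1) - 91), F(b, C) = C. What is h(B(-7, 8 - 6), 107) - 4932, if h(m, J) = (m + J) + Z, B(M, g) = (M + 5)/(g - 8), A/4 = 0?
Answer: -14474/3 + 3*I*sqrt(10) ≈ -4824.7 + 9.4868*I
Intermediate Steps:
A = 0 (A = 4*0 = 0)
B(M, g) = (5 + M)/(-8 + g)
Z = 3*I*sqrt(10) (Z = sqrt(1 - 91) = sqrt(-90) = 3*I*sqrt(10) ≈ 9.4868*I)
h(m, J) = J + m + 3*I*sqrt(10) (h(m, J) = (m + J) + 3*I*sqrt(10) = (J + m) + 3*I*sqrt(10) = J + m + 3*I*sqrt(10))
h(B(-7, 8 - 6), 107) - 4932 = (107 + (5 - 7)/(-8 + (8 - 6)) + 3*I*sqrt(10)) - 4932 = (107 - 2/(-8 + 2) + 3*I*sqrt(10)) - 4932 = (107 - 2/(-6) + 3*I*sqrt(10)) - 4932 = (107 - 1/6*(-2) + 3*I*sqrt(10)) - 4932 = (107 + 1/3 + 3*I*sqrt(10)) - 4932 = (322/3 + 3*I*sqrt(10)) - 4932 = -14474/3 + 3*I*sqrt(10)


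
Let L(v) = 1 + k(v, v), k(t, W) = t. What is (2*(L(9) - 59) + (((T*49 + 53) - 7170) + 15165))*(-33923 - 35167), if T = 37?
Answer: -674525670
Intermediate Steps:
L(v) = 1 + v
(2*(L(9) - 59) + (((T*49 + 53) - 7170) + 15165))*(-33923 - 35167) = (2*((1 + 9) - 59) + (((37*49 + 53) - 7170) + 15165))*(-33923 - 35167) = (2*(10 - 59) + (((1813 + 53) - 7170) + 15165))*(-69090) = (2*(-49) + ((1866 - 7170) + 15165))*(-69090) = (-98 + (-5304 + 15165))*(-69090) = (-98 + 9861)*(-69090) = 9763*(-69090) = -674525670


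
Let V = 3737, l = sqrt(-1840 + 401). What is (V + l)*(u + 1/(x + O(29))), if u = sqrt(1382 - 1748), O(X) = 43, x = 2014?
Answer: (1 + 2057*I*sqrt(366))*(3737 + I*sqrt(1439))/2057 ≈ -723.91 + 71493.0*I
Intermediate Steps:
l = I*sqrt(1439) (l = sqrt(-1439) = I*sqrt(1439) ≈ 37.934*I)
u = I*sqrt(366) (u = sqrt(-366) = I*sqrt(366) ≈ 19.131*I)
(V + l)*(u + 1/(x + O(29))) = (3737 + I*sqrt(1439))*(I*sqrt(366) + 1/(2014 + 43)) = (3737 + I*sqrt(1439))*(I*sqrt(366) + 1/2057) = (3737 + I*sqrt(1439))*(1/2057 + I*sqrt(366))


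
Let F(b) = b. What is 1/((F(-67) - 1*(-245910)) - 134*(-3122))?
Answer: 1/664191 ≈ 1.5056e-6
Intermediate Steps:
1/((F(-67) - 1*(-245910)) - 134*(-3122)) = 1/((-67 - 1*(-245910)) - 134*(-3122)) = 1/((-67 + 245910) + 418348) = 1/(245843 + 418348) = 1/664191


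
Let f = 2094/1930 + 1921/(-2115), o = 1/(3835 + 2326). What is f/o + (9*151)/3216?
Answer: 476560924111/437585040 ≈ 1089.1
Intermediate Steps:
o = 1/6161 ≈ 0.00016231
f = 72128/408195 (f = 2094*(1/1930) + 1921*(-1/2115) = 1047/965 - 1921/2115 = 72128/408195 ≈ 0.17670)
f/o + (9*151)/3216 = 72128/(408195*(1/6161)) + (9*151)/3216 = (72128/408195)*6161 + 1359*(1/3216) = 444380608/408195 + 453/1072 = 476560924111/437585040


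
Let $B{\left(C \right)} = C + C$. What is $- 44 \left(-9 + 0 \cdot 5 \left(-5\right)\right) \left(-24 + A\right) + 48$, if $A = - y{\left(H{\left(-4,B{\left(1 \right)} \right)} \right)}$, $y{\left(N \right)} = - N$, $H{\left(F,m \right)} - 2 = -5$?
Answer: $-10644$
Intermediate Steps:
$B{\left(C \right)} = 2 C$
$H{\left(F,m \right)} = -3$ ($H{\left(F,m \right)} = 2 - 5 = -3$)
$A = -3$ ($A = - \left(-1\right) \left(-3\right) = \left(-1\right) 3 = -3$)
$- 44 \left(-9 + 0 \cdot 5 \left(-5\right)\right) \left(-24 + A\right) + 48 = - 44 \left(-9 + 0 \cdot 5 \left(-5\right)\right) \left(-24 - 3\right) + 48 = - 44 \left(-9 + 0 \left(-5\right)\right) \left(-27\right) + 48 = - 44 \left(-9 + 0\right) \left(-27\right) + 48 = - 44 \left(\left(-9\right) \left(-27\right)\right) + 48 = \left(-44\right) 243 + 48 = -10692 + 48 = -10644$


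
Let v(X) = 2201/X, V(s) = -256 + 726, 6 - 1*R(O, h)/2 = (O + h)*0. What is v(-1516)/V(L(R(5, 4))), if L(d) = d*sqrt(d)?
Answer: -2201/712520 ≈ -0.0030890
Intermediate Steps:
R(O, h) = 12 (R(O, h) = 12 - 2*(O + h)*0 = 12 - 2*0 = 12 + 0 = 12)
L(d) = d**(3/2)
V(s) = 470
v(-1516)/V(L(R(5, 4))) = (2201/(-1516))/470 = (2201*(-1/1516))*(1/470) = -2201/1516*1/470 = -2201/712520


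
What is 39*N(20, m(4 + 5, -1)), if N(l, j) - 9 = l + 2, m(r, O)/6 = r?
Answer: 1209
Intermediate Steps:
m(r, O) = 6*r
N(l, j) = 11 + l (N(l, j) = 9 + (l + 2) = 9 + (2 + l) = 11 + l)
39*N(20, m(4 + 5, -1)) = 39*(11 + 20) = 39*31 = 1209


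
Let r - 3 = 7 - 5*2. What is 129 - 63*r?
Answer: 129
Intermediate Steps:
r = 0 (r = 3 + (7 - 5*2) = 3 + (7 - 10) = 3 - 3 = 0)
129 - 63*r = 129 - 63*0 = 129 + 0 = 129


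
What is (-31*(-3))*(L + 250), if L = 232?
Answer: 44826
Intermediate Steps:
(-31*(-3))*(L + 250) = (-31*(-3))*(232 + 250) = 93*482 = 44826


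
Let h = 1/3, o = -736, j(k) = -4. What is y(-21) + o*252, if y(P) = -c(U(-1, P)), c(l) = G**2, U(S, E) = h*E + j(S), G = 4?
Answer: -185488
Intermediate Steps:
h = 1/3 ≈ 0.33333
U(S, E) = -4 + E/3 (U(S, E) = E/3 - 4 = -4 + E/3)
c(l) = 16 (c(l) = 4**2 = 16)
y(P) = -16 (y(P) = -1*16 = -16)
y(-21) + o*252 = -16 - 736*252 = -16 - 185472 = -185488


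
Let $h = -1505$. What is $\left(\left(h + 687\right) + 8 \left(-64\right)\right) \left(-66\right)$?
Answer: $87780$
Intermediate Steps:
$\left(\left(h + 687\right) + 8 \left(-64\right)\right) \left(-66\right) = \left(\left(-1505 + 687\right) + 8 \left(-64\right)\right) \left(-66\right) = \left(-818 - 512\right) \left(-66\right) = \left(-1330\right) \left(-66\right) = 87780$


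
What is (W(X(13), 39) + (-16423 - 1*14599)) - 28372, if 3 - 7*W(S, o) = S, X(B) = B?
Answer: -415768/7 ≈ -59395.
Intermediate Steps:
W(S, o) = 3/7 - S/7
(W(X(13), 39) + (-16423 - 1*14599)) - 28372 = ((3/7 - ⅐*13) + (-16423 - 1*14599)) - 28372 = ((3/7 - 13/7) + (-16423 - 14599)) - 28372 = (-10/7 - 31022) - 28372 = -217164/7 - 28372 = -415768/7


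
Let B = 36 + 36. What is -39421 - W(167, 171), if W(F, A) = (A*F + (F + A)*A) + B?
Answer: -125848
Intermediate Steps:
B = 72
W(F, A) = 72 + A*F + A*(A + F) (W(F, A) = (A*F + (F + A)*A) + 72 = (A*F + (A + F)*A) + 72 = (A*F + A*(A + F)) + 72 = 72 + A*F + A*(A + F))
-39421 - W(167, 171) = -39421 - (72 + 171**2 + 2*171*167) = -39421 - (72 + 29241 + 57114) = -39421 - 1*86427 = -39421 - 86427 = -125848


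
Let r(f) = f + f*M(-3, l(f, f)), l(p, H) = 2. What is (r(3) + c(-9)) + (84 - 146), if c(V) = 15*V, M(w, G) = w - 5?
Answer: -218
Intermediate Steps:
M(w, G) = -5 + w
r(f) = -7*f (r(f) = f + f*(-5 - 3) = f + f*(-8) = f - 8*f = -7*f)
(r(3) + c(-9)) + (84 - 146) = (-7*3 + 15*(-9)) + (84 - 146) = (-21 - 135) - 62 = -156 - 62 = -218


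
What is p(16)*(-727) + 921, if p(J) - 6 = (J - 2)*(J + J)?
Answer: -329137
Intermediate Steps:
p(J) = 6 + 2*J*(-2 + J) (p(J) = 6 + (J - 2)*(J + J) = 6 + (-2 + J)*(2*J) = 6 + 2*J*(-2 + J))
p(16)*(-727) + 921 = (6 - 4*16 + 2*16**2)*(-727) + 921 = (6 - 64 + 2*256)*(-727) + 921 = (6 - 64 + 512)*(-727) + 921 = 454*(-727) + 921 = -330058 + 921 = -329137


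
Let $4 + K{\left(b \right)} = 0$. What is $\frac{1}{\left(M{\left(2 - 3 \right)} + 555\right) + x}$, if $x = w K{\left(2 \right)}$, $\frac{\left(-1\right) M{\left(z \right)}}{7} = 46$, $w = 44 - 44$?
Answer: $\frac{1}{233} \approx 0.0042918$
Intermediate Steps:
$w = 0$
$K{\left(b \right)} = -4$ ($K{\left(b \right)} = -4 + 0 = -4$)
$M{\left(z \right)} = -322$ ($M{\left(z \right)} = \left(-7\right) 46 = -322$)
$x = 0$ ($x = 0 \left(-4\right) = 0$)
$\frac{1}{\left(M{\left(2 - 3 \right)} + 555\right) + x} = \frac{1}{\left(-322 + 555\right) + 0} = \frac{1}{233 + 0} = \frac{1}{233}$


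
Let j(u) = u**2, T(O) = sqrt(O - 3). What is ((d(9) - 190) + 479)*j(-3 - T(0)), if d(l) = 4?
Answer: 1758 + 1758*I*sqrt(3) ≈ 1758.0 + 3044.9*I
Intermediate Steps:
T(O) = sqrt(-3 + O)
((d(9) - 190) + 479)*j(-3 - T(0)) = ((4 - 190) + 479)*(-3 - sqrt(-3 + 0))**2 = (-186 + 479)*(-3 - sqrt(-3))**2 = 293*(-3 - I*sqrt(3))**2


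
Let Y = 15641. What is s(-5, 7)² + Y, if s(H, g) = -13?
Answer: 15810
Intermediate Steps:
s(-5, 7)² + Y = (-13)² + 15641 = 169 + 15641 = 15810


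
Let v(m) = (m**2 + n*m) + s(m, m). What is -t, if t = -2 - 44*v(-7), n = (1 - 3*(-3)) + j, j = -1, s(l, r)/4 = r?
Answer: -1846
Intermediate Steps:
s(l, r) = 4*r
n = 9 (n = (1 - 3*(-3)) - 1 = (1 + 9) - 1 = 10 - 1 = 9)
v(m) = m**2 + 13*m (v(m) = (m**2 + 9*m) + 4*m = m**2 + 13*m)
t = 1846 (t = -2 - (-308)*(13 - 7) = -2 - (-308)*6 = -2 - 44*(-42) = -2 + 1848 = 1846)
-t = -1*1846 = -1846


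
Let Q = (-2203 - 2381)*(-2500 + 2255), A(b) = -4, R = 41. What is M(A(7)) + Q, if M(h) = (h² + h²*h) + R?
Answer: 1123073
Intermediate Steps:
M(h) = 41 + h² + h³ (M(h) = (h² + h²*h) + 41 = (h² + h³) + 41 = 41 + h² + h³)
Q = 1123080 (Q = -4584*(-245) = 1123080)
M(A(7)) + Q = (41 + (-4)² + (-4)³) + 1123080 = (41 + 16 - 64) + 1123080 = -7 + 1123080 = 1123073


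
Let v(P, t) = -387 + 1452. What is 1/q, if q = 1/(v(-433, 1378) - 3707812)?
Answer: -3706747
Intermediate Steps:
v(P, t) = 1065
q = -1/3706747 (q = 1/(1065 - 3707812) = 1/(-3706747) = -1/3706747 ≈ -2.6978e-7)
1/q = 1/(-1/3706747) = -3706747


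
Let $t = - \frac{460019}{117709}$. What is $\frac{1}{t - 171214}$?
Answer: $- \frac{117709}{20153888745} \approx -5.8405 \cdot 10^{-6}$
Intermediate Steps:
$t = - \frac{460019}{117709}$ ($t = \left(-460019\right) \frac{1}{117709} = - \frac{460019}{117709} \approx -3.9081$)
$\frac{1}{t - 171214} = \frac{1}{- \frac{460019}{117709} - 171214} = \frac{1}{- \frac{20153888745}{117709}} = - \frac{117709}{20153888745}$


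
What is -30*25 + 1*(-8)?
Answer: -758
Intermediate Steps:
-30*25 + 1*(-8) = -750 - 8 = -758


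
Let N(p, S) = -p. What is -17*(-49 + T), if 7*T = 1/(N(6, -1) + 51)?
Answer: 262378/315 ≈ 832.95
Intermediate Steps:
T = 1/315 (T = 1/(7*(-1*6 + 51)) = 1/(7*(-6 + 51)) = (⅐)/45 = (⅐)*(1/45) = 1/315 ≈ 0.0031746)
-17*(-49 + T) = -17*(-49 + 1/315) = -17*(-15434/315) = 262378/315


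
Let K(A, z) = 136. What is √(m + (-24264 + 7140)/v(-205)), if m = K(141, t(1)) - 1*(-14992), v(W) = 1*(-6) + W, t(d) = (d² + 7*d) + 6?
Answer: 2*√169281713/211 ≈ 123.33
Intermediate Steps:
t(d) = 6 + d² + 7*d
v(W) = -6 + W
m = 15128 (m = 136 - 1*(-14992) = 136 + 14992 = 15128)
√(m + (-24264 + 7140)/v(-205)) = √(15128 + (-24264 + 7140)/(-6 - 205)) = √(15128 - 17124/(-211)) = √(15128 - 17124*(-1/211)) = √(15128 + 17124/211) = √(3209132/211) = 2*√169281713/211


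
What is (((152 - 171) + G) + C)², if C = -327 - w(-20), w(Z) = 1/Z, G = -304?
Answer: 168974001/400 ≈ 4.2244e+5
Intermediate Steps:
w(Z) = 1/Z
C = -6539/20 (C = -327 - 1/(-20) = -327 - 1*(-1/20) = -327 + 1/20 = -6539/20 ≈ -326.95)
(((152 - 171) + G) + C)² = (((152 - 171) - 304) - 6539/20)² = ((-19 - 304) - 6539/20)² = (-323 - 6539/20)² = (-12999/20)² = 168974001/400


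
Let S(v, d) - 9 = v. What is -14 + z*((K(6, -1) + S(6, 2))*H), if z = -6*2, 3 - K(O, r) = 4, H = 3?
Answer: -518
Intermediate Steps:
S(v, d) = 9 + v
K(O, r) = -1 (K(O, r) = 3 - 1*4 = 3 - 4 = -1)
z = -12
-14 + z*((K(6, -1) + S(6, 2))*H) = -14 - 12*(-1 + (9 + 6))*3 = -14 - 12*(-1 + 15)*3 = -14 - 168*3 = -14 - 12*42 = -14 - 504 = -518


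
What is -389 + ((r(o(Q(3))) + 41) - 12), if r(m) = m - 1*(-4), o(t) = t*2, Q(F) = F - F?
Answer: -356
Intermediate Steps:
Q(F) = 0
o(t) = 2*t
r(m) = 4 + m (r(m) = m + 4 = 4 + m)
-389 + ((r(o(Q(3))) + 41) - 12) = -389 + (((4 + 2*0) + 41) - 12) = -389 + (((4 + 0) + 41) - 12) = -389 + ((4 + 41) - 12) = -389 + (45 - 12) = -389 + 33 = -356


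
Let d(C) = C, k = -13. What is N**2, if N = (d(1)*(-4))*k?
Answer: 2704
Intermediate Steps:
N = 52 (N = (1*(-4))*(-13) = -4*(-13) = 52)
N**2 = 52**2 = 2704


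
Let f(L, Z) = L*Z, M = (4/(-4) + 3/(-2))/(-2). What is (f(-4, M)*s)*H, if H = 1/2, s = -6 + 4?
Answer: 5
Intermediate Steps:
M = 5/4 (M = (4*(-¼) + 3*(-½))*(-½) = (-1 - 3/2)*(-½) = -5/2*(-½) = 5/4 ≈ 1.2500)
s = -2
H = ½ ≈ 0.50000
(f(-4, M)*s)*H = (-4*5/4*(-2))*(½) = -5*(-2)*(½) = 10*(½) = 5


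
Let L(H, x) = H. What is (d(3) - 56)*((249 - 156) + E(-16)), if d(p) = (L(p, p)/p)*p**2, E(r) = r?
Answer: -3619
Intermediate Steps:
d(p) = p**2 (d(p) = (p/p)*p**2 = 1*p**2 = p**2)
(d(3) - 56)*((249 - 156) + E(-16)) = (3**2 - 56)*((249 - 156) - 16) = (9 - 56)*(93 - 16) = -47*77 = -3619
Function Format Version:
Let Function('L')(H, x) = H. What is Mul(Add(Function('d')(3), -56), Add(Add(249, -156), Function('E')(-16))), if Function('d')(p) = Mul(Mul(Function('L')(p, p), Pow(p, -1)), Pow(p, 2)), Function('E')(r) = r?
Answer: -3619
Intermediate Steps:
Function('d')(p) = Pow(p, 2) (Function('d')(p) = Mul(Mul(p, Pow(p, -1)), Pow(p, 2)) = Mul(1, Pow(p, 2)) = Pow(p, 2))
Mul(Add(Function('d')(3), -56), Add(Add(249, -156), Function('E')(-16))) = Mul(Add(Pow(3, 2), -56), Add(Add(249, -156), -16)) = Mul(Add(9, -56), Add(93, -16)) = Mul(-47, 77) = -3619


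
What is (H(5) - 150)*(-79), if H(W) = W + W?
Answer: 11060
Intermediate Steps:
H(W) = 2*W
(H(5) - 150)*(-79) = (2*5 - 150)*(-79) = (10 - 150)*(-79) = -140*(-79) = 11060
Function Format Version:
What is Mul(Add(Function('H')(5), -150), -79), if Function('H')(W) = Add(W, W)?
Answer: 11060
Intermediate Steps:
Function('H')(W) = Mul(2, W)
Mul(Add(Function('H')(5), -150), -79) = Mul(Add(Mul(2, 5), -150), -79) = Mul(Add(10, -150), -79) = Mul(-140, -79) = 11060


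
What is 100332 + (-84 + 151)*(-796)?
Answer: 47000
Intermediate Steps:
100332 + (-84 + 151)*(-796) = 100332 + 67*(-796) = 100332 - 53332 = 47000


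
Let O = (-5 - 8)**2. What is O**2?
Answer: 28561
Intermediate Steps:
O = 169 (O = (-13)**2 = 169)
O**2 = 169**2 = 28561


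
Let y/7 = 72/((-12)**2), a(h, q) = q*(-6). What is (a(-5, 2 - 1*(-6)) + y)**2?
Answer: 7921/4 ≈ 1980.3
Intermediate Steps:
a(h, q) = -6*q
y = 7/2 (y = 7*(72/((-12)**2)) = 7*(72/144) = 7*(72*(1/144)) = 7*(1/2) = 7/2 ≈ 3.5000)
(a(-5, 2 - 1*(-6)) + y)**2 = (-6*(2 - 1*(-6)) + 7/2)**2 = (-6*(2 + 6) + 7/2)**2 = (-6*8 + 7/2)**2 = (-48 + 7/2)**2 = (-89/2)**2 = 7921/4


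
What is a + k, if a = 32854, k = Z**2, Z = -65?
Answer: 37079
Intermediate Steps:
k = 4225 (k = (-65)**2 = 4225)
a + k = 32854 + 4225 = 37079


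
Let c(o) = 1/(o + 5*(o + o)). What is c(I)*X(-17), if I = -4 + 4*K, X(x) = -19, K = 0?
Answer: 19/44 ≈ 0.43182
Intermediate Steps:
I = -4 (I = -4 + 4*0 = -4 + 0 = -4)
c(o) = 1/(11*o) (c(o) = 1/(o + 5*(2*o)) = 1/(o + 10*o) = 1/(11*o))
c(I)*X(-17) = ((1/11)/(-4))*(-19) = ((1/11)*(-¼))*(-19) = -1/44*(-19) = 19/44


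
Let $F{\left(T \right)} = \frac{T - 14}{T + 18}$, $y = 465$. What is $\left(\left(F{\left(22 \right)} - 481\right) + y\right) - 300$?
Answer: $- \frac{1579}{5} \approx -315.8$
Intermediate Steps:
$F{\left(T \right)} = \frac{-14 + T}{18 + T}$
$\left(\left(F{\left(22 \right)} - 481\right) + y\right) - 300 = \left(\left(\frac{-14 + 22}{18 + 22} - 481\right) + 465\right) - 300 = \left(\left(\frac{1}{40} \cdot 8 - 481\right) + 465\right) - 300 = \left(\left(\frac{1}{5} - 481\right) + 465\right) - 300 = \left(- \frac{2404}{5} + 465\right) - 300 = - \frac{79}{5} - 300 = - \frac{1579}{5}$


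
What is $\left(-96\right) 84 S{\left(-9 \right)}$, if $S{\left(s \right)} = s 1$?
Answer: $72576$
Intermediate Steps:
$S{\left(s \right)} = s$
$\left(-96\right) 84 S{\left(-9 \right)} = \left(-96\right) 84 \left(-9\right) = \left(-8064\right) \left(-9\right) = 72576$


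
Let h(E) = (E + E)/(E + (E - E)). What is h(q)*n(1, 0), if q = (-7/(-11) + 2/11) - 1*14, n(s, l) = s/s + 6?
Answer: 14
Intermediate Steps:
n(s, l) = 7 (n(s, l) = 1 + 6 = 7)
q = -145/11 (q = (-7*(-1/11) + 2*(1/11)) - 14 = (7/11 + 2/11) - 14 = 9/11 - 14 = -145/11 ≈ -13.182)
h(E) = 2 (h(E) = (2*E)/(E + 0) = (2*E)/E = 2)
h(q)*n(1, 0) = 2*7 = 14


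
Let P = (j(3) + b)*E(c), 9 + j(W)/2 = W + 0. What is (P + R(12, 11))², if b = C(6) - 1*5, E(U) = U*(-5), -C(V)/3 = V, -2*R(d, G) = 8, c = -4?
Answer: 495616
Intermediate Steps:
R(d, G) = -4 (R(d, G) = -½*8 = -4)
C(V) = -3*V
j(W) = -18 + 2*W (j(W) = -18 + 2*(W + 0) = -18 + 2*W)
E(U) = -5*U
b = -23 (b = -3*6 - 1*5 = -18 - 5 = -23)
P = -700 (P = ((-18 + 2*3) - 23)*(-5*(-4)) = ((-18 + 6) - 23)*20 = (-12 - 23)*20 = -35*20 = -700)
(P + R(12, 11))² = (-700 - 4)² = (-704)² = 495616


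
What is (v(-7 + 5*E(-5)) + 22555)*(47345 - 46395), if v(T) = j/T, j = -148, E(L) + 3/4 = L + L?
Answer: 5207384150/243 ≈ 2.1430e+7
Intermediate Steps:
E(L) = -3/4 + 2*L (E(L) = -3/4 + (L + L) = -3/4 + 2*L)
v(T) = -148/T
(v(-7 + 5*E(-5)) + 22555)*(47345 - 46395) = (-148/(-7 + 5*(-3/4 + 2*(-5))) + 22555)*(47345 - 46395) = (-148/(-7 + 5*(-3/4 - 10)) + 22555)*950 = (-148/(-7 + 5*(-43/4)) + 22555)*950 = (-148/(-7 - 215/4) + 22555)*950 = (-148/(-243/4) + 22555)*950 = (-148*(-4/243) + 22555)*950 = (592/243 + 22555)*950 = (5481457/243)*950 = 5207384150/243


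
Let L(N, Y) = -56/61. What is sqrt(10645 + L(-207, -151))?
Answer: sqrt(39606629)/61 ≈ 103.17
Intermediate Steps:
L(N, Y) = -56/61 (L(N, Y) = -56*1/61 = -56/61)
sqrt(10645 + L(-207, -151)) = sqrt(10645 - 56/61) = sqrt(649289/61) = sqrt(39606629)/61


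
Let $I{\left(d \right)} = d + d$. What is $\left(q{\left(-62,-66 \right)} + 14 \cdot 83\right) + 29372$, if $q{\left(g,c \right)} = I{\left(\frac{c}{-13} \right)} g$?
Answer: $\frac{388758}{13} \approx 29904.0$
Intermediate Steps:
$I{\left(d \right)} = 2 d$
$q{\left(g,c \right)} = - \frac{2 c g}{13}$ ($q{\left(g,c \right)} = 2 \frac{c}{-13} g = 2 c \left(- \frac{1}{13}\right) g = 2 \left(- \frac{c}{13}\right) g = - \frac{2 c}{13} g = - \frac{2 c g}{13}$)
$\left(q{\left(-62,-66 \right)} + 14 \cdot 83\right) + 29372 = \left(\left(- \frac{2}{13}\right) \left(-66\right) \left(-62\right) + 14 \cdot 83\right) + 29372 = \left(- \frac{8184}{13} + 1162\right) + 29372 = \frac{6922}{13} + 29372 = \frac{388758}{13}$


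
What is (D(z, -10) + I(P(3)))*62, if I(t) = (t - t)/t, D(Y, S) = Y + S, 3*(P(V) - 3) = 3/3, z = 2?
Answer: -496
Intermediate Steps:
P(V) = 10/3 (P(V) = 3 + (3/3)/3 = 3 + (3*(⅓))/3 = 3 + (⅓)*1 = 3 + ⅓ = 10/3)
D(Y, S) = S + Y
I(t) = 0 (I(t) = 0/t = 0)
(D(z, -10) + I(P(3)))*62 = ((-10 + 2) + 0)*62 = (-8 + 0)*62 = -8*62 = -496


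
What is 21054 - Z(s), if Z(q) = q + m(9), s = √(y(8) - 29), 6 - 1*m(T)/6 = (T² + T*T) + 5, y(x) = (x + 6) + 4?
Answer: 22020 - I*√11 ≈ 22020.0 - 3.3166*I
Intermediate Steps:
y(x) = 10 + x (y(x) = (6 + x) + 4 = 10 + x)
m(T) = 6 - 12*T² (m(T) = 36 - 6*((T² + T*T) + 5) = 36 - 6*((T² + T²) + 5) = 36 - 6*(2*T² + 5) = 36 - 6*(5 + 2*T²) = 36 + (-30 - 12*T²) = 6 - 12*T²)
s = I*√11 (s = √((10 + 8) - 29) = √(18 - 29) = √(-11) = I*√11 ≈ 3.3166*I)
Z(q) = -966 + q (Z(q) = q + (6 - 12*9²) = q + (6 - 12*81) = q + (6 - 972) = q - 966 = -966 + q)
21054 - Z(s) = 21054 - (-966 + I*√11) = 21054 + (966 - I*√11) = 22020 - I*√11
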